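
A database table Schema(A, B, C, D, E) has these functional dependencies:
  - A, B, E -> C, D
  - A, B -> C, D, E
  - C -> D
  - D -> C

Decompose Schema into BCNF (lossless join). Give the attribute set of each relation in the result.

{A, B, C, E}; {C, D}

Candidate key of the original relation: {A, B}.
In {A, B, C, D, E}, {C} is not a superkey ({C}⁺ restricted to this set is {C, D}), so split on C -> D into {C, D} and {A, B, C, E}.
{C, D} has no BCNF violation.
{A, B, C, E} has no BCNF violation.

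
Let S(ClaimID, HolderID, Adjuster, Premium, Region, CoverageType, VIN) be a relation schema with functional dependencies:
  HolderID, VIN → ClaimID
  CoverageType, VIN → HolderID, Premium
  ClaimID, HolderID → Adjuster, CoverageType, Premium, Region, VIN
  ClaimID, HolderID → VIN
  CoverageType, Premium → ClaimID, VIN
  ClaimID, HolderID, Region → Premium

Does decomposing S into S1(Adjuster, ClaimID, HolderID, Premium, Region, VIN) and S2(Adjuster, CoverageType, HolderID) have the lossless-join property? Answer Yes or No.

No

S1 ∩ S2 = {Adjuster, HolderID}; its closure under F is {Adjuster, HolderID}.
Neither S1 nor S2 is contained in that closure, so the decomposition is lossy.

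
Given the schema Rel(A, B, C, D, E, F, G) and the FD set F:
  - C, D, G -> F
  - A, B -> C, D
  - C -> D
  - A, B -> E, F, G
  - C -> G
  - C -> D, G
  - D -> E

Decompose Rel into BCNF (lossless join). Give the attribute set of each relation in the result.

{A, B, C}; {C, D, F, G}; {D, E}

Candidate key of the original relation: {A, B}.
In {A, B, C, D, E, F, G}, {C, D, G} is not a superkey ({C, D, G}⁺ restricted to this set is {C, D, E, F, G}), so split on C, D, G -> E, F into {C, D, E, F, G} and {A, B, C, D, G}.
In {C, D, E, F, G}, {D} is not a superkey ({D}⁺ restricted to this set is {D, E}), so split on D -> E into {D, E} and {C, D, F, G}.
{D, E}: every determinant is a superkey — BCNF.
{C, D, F, G}: every determinant is a superkey — BCNF.
In {A, B, C, D, G}, {C} is not a superkey ({C}⁺ restricted to this set is {C, D, G}), so split on C -> D, G into {C, D, G} and {A, B, C}.
{C, D, G}: every determinant is a superkey — BCNF.
{A, B, C}: every determinant is a superkey — BCNF.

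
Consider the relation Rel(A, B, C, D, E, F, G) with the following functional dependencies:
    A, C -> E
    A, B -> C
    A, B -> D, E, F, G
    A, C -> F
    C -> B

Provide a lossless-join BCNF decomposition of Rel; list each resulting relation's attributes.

Candidate keys of the original relation: {A, B}, {A, C}.
Within {A, B, C, D, E, F, G}: {C}⁺ ∩ {A, B, C, D, E, F, G} = {B, C}, not the whole set, so C -> B violates BCNF; decompose into {B, C} and {A, C, D, E, F, G}.
{B, C} has no BCNF violation.
{A, C, D, E, F, G} has no BCNF violation.

{A, C, D, E, F, G}; {B, C}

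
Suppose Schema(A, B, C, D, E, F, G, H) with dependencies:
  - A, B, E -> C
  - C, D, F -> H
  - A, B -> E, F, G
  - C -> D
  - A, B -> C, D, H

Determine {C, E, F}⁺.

Start with {C, E, F}.
C -> D applies; add {D} → now {C, D, E, F}.
C, D, F -> H applies; add {H} → now {C, D, E, F, H}.
No further FD applies.

{C, D, E, F, H}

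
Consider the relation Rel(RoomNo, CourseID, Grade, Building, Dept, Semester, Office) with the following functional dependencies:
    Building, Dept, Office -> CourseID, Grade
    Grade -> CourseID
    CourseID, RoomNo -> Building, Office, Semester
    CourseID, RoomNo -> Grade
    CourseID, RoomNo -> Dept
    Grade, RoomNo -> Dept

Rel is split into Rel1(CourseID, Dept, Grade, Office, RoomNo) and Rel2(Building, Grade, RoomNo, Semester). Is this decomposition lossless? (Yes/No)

Yes

The shared attributes are {Grade, RoomNo} and {Grade, RoomNo}⁺ = {Building, CourseID, Dept, Grade, Office, RoomNo, Semester}.
Rel1 is contained in that closure, so Rel1 ∩ Rel2 -> Rel1 holds and the join is lossless.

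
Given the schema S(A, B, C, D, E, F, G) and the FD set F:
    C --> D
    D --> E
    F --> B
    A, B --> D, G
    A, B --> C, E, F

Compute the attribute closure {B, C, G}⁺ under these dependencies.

Start with {B, C, G}.
C --> D applies; add {D} → now {B, C, D, G}.
D --> E applies; add {E} → now {B, C, D, E, G}.
No further FD applies.

{B, C, D, E, G}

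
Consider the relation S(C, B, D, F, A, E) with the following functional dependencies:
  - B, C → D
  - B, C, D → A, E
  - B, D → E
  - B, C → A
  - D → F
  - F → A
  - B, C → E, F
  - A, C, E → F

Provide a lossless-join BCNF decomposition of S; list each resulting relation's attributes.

Candidate key of the original relation: {B, C}.
Within {A, B, C, D, E, F}: {B, D}⁺ ∩ {A, B, C, D, E, F} = {A, B, D, E, F}, not the whole set, so B, D → A, E, F violates BCNF; decompose into {A, B, D, E, F} and {B, C, D}.
Within {A, B, D, E, F}: {D}⁺ ∩ {A, B, D, E, F} = {A, D, F}, not the whole set, so D → A, F violates BCNF; decompose into {A, D, F} and {B, D, E}.
Within {A, D, F}: {F}⁺ ∩ {A, D, F} = {A, F}, not the whole set, so F → A violates BCNF; decompose into {A, F} and {D, F}.
{A, F}: every determinant is a superkey — BCNF.
{D, F}: every determinant is a superkey — BCNF.
{B, D, E}: every determinant is a superkey — BCNF.
{B, C, D}: every determinant is a superkey — BCNF.

{A, F}; {B, C, D}; {B, D, E}; {D, F}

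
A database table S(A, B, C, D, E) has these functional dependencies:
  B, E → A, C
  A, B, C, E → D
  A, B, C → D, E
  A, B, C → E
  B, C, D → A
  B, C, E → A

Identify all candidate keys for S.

{B} never appears on the right of any FD, so every key must include it.
{B, E}⁺ = {A, B, C, D, E}, which is every attribute, so {B, E} is a candidate key.
{A, B, C}⁺ = {A, B, C, D, E}, which is every attribute, so {A, B, C} is a candidate key.
{B, C, D}⁺ = {A, B, C, D, E}, which is every attribute, so {B, C, D} is a candidate key.
These are minimal and exhaustive — every other superkey contains one of them.

{A, B, C}, {B, C, D}, {B, E}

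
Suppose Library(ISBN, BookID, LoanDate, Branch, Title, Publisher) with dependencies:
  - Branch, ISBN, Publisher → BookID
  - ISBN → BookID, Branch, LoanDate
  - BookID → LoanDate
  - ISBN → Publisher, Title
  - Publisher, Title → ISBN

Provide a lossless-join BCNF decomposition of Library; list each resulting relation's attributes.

Candidate keys of the original relation: {ISBN}, {Publisher, Title}.
{BookID, Branch, ISBN, LoanDate, Publisher, Title}: {BookID} determines {BookID, LoanDate} here but is not a superkey — split on BookID → LoanDate, giving {BookID, LoanDate} and {BookID, Branch, ISBN, Publisher, Title}.
{BookID, LoanDate} has no BCNF violation.
{BookID, Branch, ISBN, Publisher, Title} has no BCNF violation.

{BookID, Branch, ISBN, Publisher, Title}; {BookID, LoanDate}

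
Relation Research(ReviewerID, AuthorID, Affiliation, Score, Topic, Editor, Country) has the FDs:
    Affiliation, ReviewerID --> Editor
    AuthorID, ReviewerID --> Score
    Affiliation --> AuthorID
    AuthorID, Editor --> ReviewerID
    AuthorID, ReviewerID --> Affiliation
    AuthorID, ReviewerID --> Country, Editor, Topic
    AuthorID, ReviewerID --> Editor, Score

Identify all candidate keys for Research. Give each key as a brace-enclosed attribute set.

{Affiliation, Editor}, {Affiliation, ReviewerID}, {AuthorID, Editor}, {AuthorID, ReviewerID}

{Affiliation, Editor}⁺ = {Affiliation, AuthorID, Country, Editor, ReviewerID, Score, Topic}, which is every attribute, so {Affiliation, Editor} is a candidate key.
{Affiliation, ReviewerID}⁺ = {Affiliation, AuthorID, Country, Editor, ReviewerID, Score, Topic}, which is every attribute, so {Affiliation, ReviewerID} is a candidate key.
{AuthorID, Editor}⁺ = {Affiliation, AuthorID, Country, Editor, ReviewerID, Score, Topic}, which is every attribute, so {AuthorID, Editor} is a candidate key.
{AuthorID, ReviewerID}⁺ = {Affiliation, AuthorID, Country, Editor, ReviewerID, Score, Topic}, which is every attribute, so {AuthorID, ReviewerID} is a candidate key.
Any other superkey properly contains one of these, so there are no further candidate keys.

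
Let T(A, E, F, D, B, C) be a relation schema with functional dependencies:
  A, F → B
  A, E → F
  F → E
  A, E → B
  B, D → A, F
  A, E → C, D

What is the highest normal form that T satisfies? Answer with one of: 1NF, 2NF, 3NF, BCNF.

3NF

Candidate keys: {A, E}, {A, F}, {B, D}. Prime attributes: {A, B, D, E, F}.
For F → E we have {F}⁺ = {E, F}; {F} is not a superkey, so BCNF fails.
Its right-hand attributes {E} are all prime, as are those of every other non-superkey FD — the relation is in 3NF.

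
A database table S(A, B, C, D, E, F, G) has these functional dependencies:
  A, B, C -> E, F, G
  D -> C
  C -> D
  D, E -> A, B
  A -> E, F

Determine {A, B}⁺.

Start with {A, B}.
A -> E, F applies; add {E, F} → now {A, B, E, F}.
No further FD applies.

{A, B, E, F}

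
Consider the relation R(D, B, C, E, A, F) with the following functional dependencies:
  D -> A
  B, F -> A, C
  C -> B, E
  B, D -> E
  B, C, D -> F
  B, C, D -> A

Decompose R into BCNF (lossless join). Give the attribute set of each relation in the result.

Candidate keys of the original relation: {B, D, F}, {C, D}.
In {A, B, C, D, E, F}, {D} is not a superkey ({D}⁺ restricted to this set is {A, D}), so split on D -> A into {A, D} and {B, C, D, E, F}.
{A, D}: every determinant is a superkey — BCNF.
In {B, C, D, E, F}, {B, F} is not a superkey ({B, F}⁺ restricted to this set is {B, C, E, F}), so split on B, F -> C, E into {B, C, E, F} and {B, D, F}.
In {B, C, E, F}, {C} is not a superkey ({C}⁺ restricted to this set is {B, C, E}), so split on C -> B, E into {B, C, E} and {C, F}.
{B, C, E}: every determinant is a superkey — BCNF.
{C, F}: every determinant is a superkey — BCNF.
{B, D, F}: every determinant is a superkey — BCNF.

{A, D}; {B, C, E}; {B, D, F}; {C, F}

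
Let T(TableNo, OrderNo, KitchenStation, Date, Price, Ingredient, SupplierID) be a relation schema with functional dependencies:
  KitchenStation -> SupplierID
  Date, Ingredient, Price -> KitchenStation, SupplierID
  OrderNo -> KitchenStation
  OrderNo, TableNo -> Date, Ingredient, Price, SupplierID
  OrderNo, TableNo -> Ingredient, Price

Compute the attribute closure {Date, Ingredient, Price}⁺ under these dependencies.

{Date, Ingredient, KitchenStation, Price, SupplierID}

Start with {Date, Ingredient, Price}.
Date, Ingredient, Price -> KitchenStation, SupplierID applies; add {KitchenStation, SupplierID} → now {Date, Ingredient, KitchenStation, Price, SupplierID}.
No further FD applies.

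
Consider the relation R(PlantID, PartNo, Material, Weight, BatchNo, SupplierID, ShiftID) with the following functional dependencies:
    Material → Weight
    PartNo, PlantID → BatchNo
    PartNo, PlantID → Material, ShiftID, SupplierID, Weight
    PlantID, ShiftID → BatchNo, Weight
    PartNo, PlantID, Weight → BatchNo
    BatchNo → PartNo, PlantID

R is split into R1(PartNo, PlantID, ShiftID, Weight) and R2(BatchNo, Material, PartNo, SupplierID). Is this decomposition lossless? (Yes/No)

No

Common attributes: {PartNo}; their closure is {PartNo}.
The closure covers neither R1 nor R2 entirely; the join is not lossless.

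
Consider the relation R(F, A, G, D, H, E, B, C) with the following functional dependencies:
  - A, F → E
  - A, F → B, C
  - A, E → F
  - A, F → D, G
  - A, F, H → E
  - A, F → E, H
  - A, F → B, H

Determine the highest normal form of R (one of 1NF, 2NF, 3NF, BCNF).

Candidate keys: {A, E}, {A, F}. Prime attributes: {A, E, F}.
The left-hand side of every FD is a superkey, so BCNF is satisfied.

BCNF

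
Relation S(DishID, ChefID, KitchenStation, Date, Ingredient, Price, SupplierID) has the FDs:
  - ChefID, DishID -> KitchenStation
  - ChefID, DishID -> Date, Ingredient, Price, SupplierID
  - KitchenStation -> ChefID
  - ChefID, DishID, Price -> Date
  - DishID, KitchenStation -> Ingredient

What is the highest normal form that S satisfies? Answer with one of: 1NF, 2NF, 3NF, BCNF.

3NF

Candidate keys: {ChefID, DishID}, {DishID, KitchenStation}. Prime attributes: {ChefID, DishID, KitchenStation}.
KitchenStation -> ChefID: {KitchenStation}⁺ = {ChefID, KitchenStation}, which is not all of the attributes, so the left side is not a superkey — BCNF is violated.
Its right-hand attributes {ChefID} are all prime, as are those of every other non-superkey FD — the relation is in 3NF.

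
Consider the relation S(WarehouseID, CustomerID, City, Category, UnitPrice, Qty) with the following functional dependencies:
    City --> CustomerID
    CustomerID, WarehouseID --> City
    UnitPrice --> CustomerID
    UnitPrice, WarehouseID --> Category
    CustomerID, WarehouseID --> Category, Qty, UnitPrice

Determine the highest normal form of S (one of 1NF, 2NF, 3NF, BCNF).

Candidate keys: {City, WarehouseID}, {CustomerID, WarehouseID}, {UnitPrice, WarehouseID}. Prime attributes: {City, CustomerID, UnitPrice, WarehouseID}.
For City --> CustomerID we have {City}⁺ = {City, CustomerID}; {City} is not a superkey, so BCNF fails.
Its right-hand attributes {CustomerID} are all prime, as are those of every other non-superkey FD — the relation is in 3NF.

3NF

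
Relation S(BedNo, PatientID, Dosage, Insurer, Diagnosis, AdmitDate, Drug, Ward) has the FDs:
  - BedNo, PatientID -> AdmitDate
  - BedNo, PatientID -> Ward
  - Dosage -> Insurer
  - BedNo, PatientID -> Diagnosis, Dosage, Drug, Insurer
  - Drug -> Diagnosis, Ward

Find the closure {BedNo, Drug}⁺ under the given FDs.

Start with {BedNo, Drug}.
Drug -> Diagnosis, Ward applies; add {Diagnosis, Ward} → now {BedNo, Diagnosis, Drug, Ward}.
No further FD applies.

{BedNo, Diagnosis, Drug, Ward}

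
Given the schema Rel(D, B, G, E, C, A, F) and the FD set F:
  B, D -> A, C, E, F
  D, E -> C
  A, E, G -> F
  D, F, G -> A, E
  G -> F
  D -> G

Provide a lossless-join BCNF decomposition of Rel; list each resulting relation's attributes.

{A, C, D, E, G}; {B, D}; {F, G}

Candidate key of the original relation: {B, D}.
In {A, B, C, D, E, F, G}, {D, E} is not a superkey ({D, E}⁺ restricted to this set is {A, C, D, E, F, G}), so split on D, E -> A, C, F, G into {A, C, D, E, F, G} and {B, D, E}.
In {A, C, D, E, F, G}, {A, E, G} is not a superkey ({A, E, G}⁺ restricted to this set is {A, E, F, G}), so split on A, E, G -> F into {A, E, F, G} and {A, C, D, E, G}.
In {A, E, F, G}, {G} is not a superkey ({G}⁺ restricted to this set is {F, G}), so split on G -> F into {F, G} and {A, E, G}.
{F, G} has no BCNF violation.
{A, E, G} has no BCNF violation.
{A, C, D, E, G} has no BCNF violation.
In {B, D, E}, {D} is not a superkey ({D}⁺ restricted to this set is {D, E}), so split on D -> E into {D, E} and {B, D}.
{D, E} has no BCNF violation.
{B, D} has no BCNF violation.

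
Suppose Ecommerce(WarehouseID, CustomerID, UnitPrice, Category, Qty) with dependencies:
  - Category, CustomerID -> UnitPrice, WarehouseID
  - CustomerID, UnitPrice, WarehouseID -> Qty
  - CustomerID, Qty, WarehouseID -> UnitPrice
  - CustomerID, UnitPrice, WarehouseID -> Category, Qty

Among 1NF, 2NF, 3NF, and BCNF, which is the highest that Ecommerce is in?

Candidate keys: {Category, CustomerID}, {CustomerID, Qty, WarehouseID}, {CustomerID, UnitPrice, WarehouseID}. Prime attributes: {Category, CustomerID, Qty, UnitPrice, WarehouseID}.
Each dependency's left side is a superkey — BCNF holds.

BCNF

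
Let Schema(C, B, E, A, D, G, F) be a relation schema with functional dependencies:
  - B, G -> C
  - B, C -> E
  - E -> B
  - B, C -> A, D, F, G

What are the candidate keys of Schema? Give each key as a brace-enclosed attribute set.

{B, C}, {B, G}, {C, E}, {E, G}

{B, C}⁺ = {A, B, C, D, E, F, G}, which is every attribute, so {B, C} is a candidate key.
{B, G}⁺ = {A, B, C, D, E, F, G}, which is every attribute, so {B, G} is a candidate key.
{C, E}⁺ = {A, B, C, D, E, F, G}, which is every attribute, so {C, E} is a candidate key.
{E, G}⁺ = {A, B, C, D, E, F, G}, which is every attribute, so {E, G} is a candidate key.
No proper subset of any of these is a key, and no other minimal superkey exists.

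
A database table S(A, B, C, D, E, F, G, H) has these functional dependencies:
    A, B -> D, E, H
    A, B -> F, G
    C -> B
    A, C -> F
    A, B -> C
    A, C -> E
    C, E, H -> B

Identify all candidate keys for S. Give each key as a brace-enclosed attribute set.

No FD produces {A}, so it must be in every candidate key.
{A, B}⁺ = {A, B, C, D, E, F, G, H}, which is every attribute, so {A, B} is a candidate key.
{A, C}⁺ = {A, B, C, D, E, F, G, H}, which is every attribute, so {A, C} is a candidate key.
No proper subset of any of these is a key, and no other minimal superkey exists.

{A, B}, {A, C}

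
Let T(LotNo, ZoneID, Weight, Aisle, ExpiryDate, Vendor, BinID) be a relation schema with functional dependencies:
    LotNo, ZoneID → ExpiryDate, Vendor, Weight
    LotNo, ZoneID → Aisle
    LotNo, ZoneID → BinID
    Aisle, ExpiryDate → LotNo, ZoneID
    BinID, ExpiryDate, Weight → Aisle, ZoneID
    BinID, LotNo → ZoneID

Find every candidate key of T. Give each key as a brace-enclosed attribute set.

{Aisle, ExpiryDate} is a candidate key since {Aisle, ExpiryDate}⁺ = {Aisle, BinID, ExpiryDate, LotNo, Vendor, Weight, ZoneID} covers every attribute.
{BinID, LotNo} is a candidate key since {BinID, LotNo}⁺ = {Aisle, BinID, ExpiryDate, LotNo, Vendor, Weight, ZoneID} covers every attribute.
{LotNo, ZoneID} is a candidate key since {LotNo, ZoneID}⁺ = {Aisle, BinID, ExpiryDate, LotNo, Vendor, Weight, ZoneID} covers every attribute.
{BinID, ExpiryDate, Weight} is a candidate key since {BinID, ExpiryDate, Weight}⁺ = {Aisle, BinID, ExpiryDate, LotNo, Vendor, Weight, ZoneID} covers every attribute.
Any other superkey properly contains one of these, so there are no further candidate keys.

{Aisle, ExpiryDate}, {BinID, ExpiryDate, Weight}, {BinID, LotNo}, {LotNo, ZoneID}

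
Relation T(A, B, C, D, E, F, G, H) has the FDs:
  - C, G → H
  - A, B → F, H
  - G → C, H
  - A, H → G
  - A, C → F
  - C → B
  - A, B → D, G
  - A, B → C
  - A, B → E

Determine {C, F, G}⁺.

{B, C, F, G, H}

Start with {C, F, G}.
C, G → H applies; add {H} → now {C, F, G, H}.
C → B applies; add {B} → now {B, C, F, G, H}.
No further FD applies.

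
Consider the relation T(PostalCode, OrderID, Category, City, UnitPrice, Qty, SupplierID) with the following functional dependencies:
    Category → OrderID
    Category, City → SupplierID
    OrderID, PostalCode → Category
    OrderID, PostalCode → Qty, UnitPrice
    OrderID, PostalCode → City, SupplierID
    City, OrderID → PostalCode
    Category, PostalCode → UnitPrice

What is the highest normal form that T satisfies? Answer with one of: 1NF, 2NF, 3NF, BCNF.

3NF

Candidate keys: {Category, City}, {Category, PostalCode}, {City, OrderID}, {OrderID, PostalCode}. Prime attributes: {Category, City, OrderID, PostalCode}.
For Category → OrderID we have {Category}⁺ = {Category, OrderID}; {Category} is not a superkey, so BCNF fails.
But every attribute on its right side ({OrderID}) is prime, and the same holds for every other non-superkey FD, so 3NF still holds.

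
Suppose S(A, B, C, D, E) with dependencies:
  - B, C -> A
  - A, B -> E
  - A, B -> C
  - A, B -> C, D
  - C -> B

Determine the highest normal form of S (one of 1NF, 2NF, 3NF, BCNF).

BCNF

Candidate keys: {A, B}, {C}. Prime attributes: {A, B, C}.
Each dependency's left side is a superkey — BCNF holds.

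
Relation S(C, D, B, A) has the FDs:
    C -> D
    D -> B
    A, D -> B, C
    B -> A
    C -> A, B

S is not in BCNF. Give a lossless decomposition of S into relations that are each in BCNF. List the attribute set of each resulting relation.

{A, B}; {B, C, D}

Candidate keys of the original relation: {C}, {D}.
Within {A, B, C, D}: {B}⁺ ∩ {A, B, C, D} = {A, B}, not the whole set, so B -> A violates BCNF; decompose into {A, B} and {B, C, D}.
{A, B}: every determinant is a superkey — BCNF.
{B, C, D}: every determinant is a superkey — BCNF.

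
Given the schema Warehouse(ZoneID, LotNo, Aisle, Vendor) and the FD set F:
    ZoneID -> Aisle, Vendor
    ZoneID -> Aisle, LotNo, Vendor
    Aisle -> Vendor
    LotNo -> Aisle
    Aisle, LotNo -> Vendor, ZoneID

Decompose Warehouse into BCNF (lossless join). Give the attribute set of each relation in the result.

{Aisle, LotNo, ZoneID}; {Aisle, Vendor}

Candidate keys of the original relation: {LotNo}, {ZoneID}.
Within {Aisle, LotNo, Vendor, ZoneID}: {Aisle}⁺ ∩ {Aisle, LotNo, Vendor, ZoneID} = {Aisle, Vendor}, not the whole set, so Aisle -> Vendor violates BCNF; decompose into {Aisle, Vendor} and {Aisle, LotNo, ZoneID}.
{Aisle, Vendor} has no BCNF violation.
{Aisle, LotNo, ZoneID} has no BCNF violation.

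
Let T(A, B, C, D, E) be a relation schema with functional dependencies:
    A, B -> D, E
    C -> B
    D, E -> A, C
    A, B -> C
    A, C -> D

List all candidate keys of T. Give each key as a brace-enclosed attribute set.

{A, B}, {A, C}, {D, E}

{A, B}⁺ = {A, B, C, D, E}, which is every attribute, so {A, B} is a candidate key.
{A, C}⁺ = {A, B, C, D, E}, which is every attribute, so {A, C} is a candidate key.
{D, E}⁺ = {A, B, C, D, E}, which is every attribute, so {D, E} is a candidate key.
These are minimal and exhaustive — every other superkey contains one of them.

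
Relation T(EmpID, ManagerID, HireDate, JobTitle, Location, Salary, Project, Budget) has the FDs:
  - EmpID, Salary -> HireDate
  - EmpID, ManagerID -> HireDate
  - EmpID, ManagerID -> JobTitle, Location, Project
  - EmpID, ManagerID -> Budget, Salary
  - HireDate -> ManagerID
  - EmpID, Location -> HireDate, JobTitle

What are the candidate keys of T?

Attributes never on any right-hand side: {EmpID} — every candidate key must contain it.
{EmpID, HireDate} is a candidate key since {EmpID, HireDate}⁺ = {Budget, EmpID, HireDate, JobTitle, Location, ManagerID, Project, Salary} covers every attribute.
{EmpID, Location} is a candidate key since {EmpID, Location}⁺ = {Budget, EmpID, HireDate, JobTitle, Location, ManagerID, Project, Salary} covers every attribute.
{EmpID, ManagerID} is a candidate key since {EmpID, ManagerID}⁺ = {Budget, EmpID, HireDate, JobTitle, Location, ManagerID, Project, Salary} covers every attribute.
{EmpID, Salary} is a candidate key since {EmpID, Salary}⁺ = {Budget, EmpID, HireDate, JobTitle, Location, ManagerID, Project, Salary} covers every attribute.
These are minimal and exhaustive — every other superkey contains one of them.

{EmpID, HireDate}, {EmpID, Location}, {EmpID, ManagerID}, {EmpID, Salary}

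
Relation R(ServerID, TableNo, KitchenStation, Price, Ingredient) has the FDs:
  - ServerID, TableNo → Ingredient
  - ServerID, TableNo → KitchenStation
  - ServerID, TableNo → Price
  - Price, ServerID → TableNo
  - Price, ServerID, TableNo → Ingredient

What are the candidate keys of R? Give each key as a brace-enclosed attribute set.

{ServerID} never appears on the right of any FD, so every key must include it.
Closure of {Price, ServerID} is {Ingredient, KitchenStation, Price, ServerID, TableNo}, the whole schema; {Price, ServerID} is a candidate key.
Closure of {ServerID, TableNo} is {Ingredient, KitchenStation, Price, ServerID, TableNo}, the whole schema; {ServerID, TableNo} is a candidate key.
These are minimal and exhaustive — every other superkey contains one of them.

{Price, ServerID}, {ServerID, TableNo}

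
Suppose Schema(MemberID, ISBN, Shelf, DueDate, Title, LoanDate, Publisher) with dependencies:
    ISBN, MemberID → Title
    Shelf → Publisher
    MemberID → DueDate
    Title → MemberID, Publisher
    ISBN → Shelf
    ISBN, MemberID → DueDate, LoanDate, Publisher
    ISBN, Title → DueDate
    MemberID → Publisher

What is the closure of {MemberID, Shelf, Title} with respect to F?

Start with {MemberID, Shelf, Title}.
Shelf → Publisher applies; add {Publisher} → now {MemberID, Publisher, Shelf, Title}.
MemberID → DueDate applies; add {DueDate} → now {DueDate, MemberID, Publisher, Shelf, Title}.
No further FD applies.

{DueDate, MemberID, Publisher, Shelf, Title}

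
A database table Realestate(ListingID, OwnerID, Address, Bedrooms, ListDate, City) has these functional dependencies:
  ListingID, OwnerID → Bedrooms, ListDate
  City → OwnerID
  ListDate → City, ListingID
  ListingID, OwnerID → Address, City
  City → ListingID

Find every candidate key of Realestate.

{City} is a candidate key since {City}⁺ = {Address, Bedrooms, City, ListDate, ListingID, OwnerID} covers every attribute.
{ListDate} is a candidate key since {ListDate}⁺ = {Address, Bedrooms, City, ListDate, ListingID, OwnerID} covers every attribute.
{ListingID, OwnerID} is a candidate key since {ListingID, OwnerID}⁺ = {Address, Bedrooms, City, ListDate, ListingID, OwnerID} covers every attribute.
No proper subset of any of these is a key, and no other minimal superkey exists.

{City}, {ListDate}, {ListingID, OwnerID}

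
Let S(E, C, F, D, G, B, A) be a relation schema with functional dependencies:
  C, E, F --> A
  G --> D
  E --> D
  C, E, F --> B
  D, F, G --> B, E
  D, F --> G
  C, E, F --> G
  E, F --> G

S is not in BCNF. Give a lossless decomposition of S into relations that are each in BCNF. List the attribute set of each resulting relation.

{A, C, E, F}; {B, E, F, G}; {D, G}

Candidate keys of the original relation: {C, D, F}, {C, E, F}, {C, F, G}.
In {A, B, C, D, E, F, G}, {G} is not a superkey ({G}⁺ restricted to this set is {D, G}), so split on G --> D into {D, G} and {A, B, C, E, F, G}.
{D, G} has no BCNF violation.
In {A, B, C, E, F, G}, {E, F} is not a superkey ({E, F}⁺ restricted to this set is {B, E, F, G}), so split on E, F --> B, G into {B, E, F, G} and {A, C, E, F}.
{B, E, F, G} has no BCNF violation.
{A, C, E, F} has no BCNF violation.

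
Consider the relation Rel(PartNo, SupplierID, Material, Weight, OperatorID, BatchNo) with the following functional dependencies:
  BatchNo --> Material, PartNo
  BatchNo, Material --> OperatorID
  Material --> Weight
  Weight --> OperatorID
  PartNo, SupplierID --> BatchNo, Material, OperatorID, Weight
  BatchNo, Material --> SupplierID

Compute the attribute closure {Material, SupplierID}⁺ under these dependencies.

Start with {Material, SupplierID}.
Material --> Weight applies; add {Weight} → now {Material, SupplierID, Weight}.
Weight --> OperatorID applies; add {OperatorID} → now {Material, OperatorID, SupplierID, Weight}.
No further FD applies.

{Material, OperatorID, SupplierID, Weight}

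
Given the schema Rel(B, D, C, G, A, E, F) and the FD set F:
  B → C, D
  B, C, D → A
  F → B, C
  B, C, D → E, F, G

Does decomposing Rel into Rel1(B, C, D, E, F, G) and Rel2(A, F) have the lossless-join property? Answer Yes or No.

The shared attributes are {F} and {F}⁺ = {A, B, C, D, E, F, G}.
This includes all of Rel1, so the common attributes are a superkey of Rel1 — the join is lossless.

Yes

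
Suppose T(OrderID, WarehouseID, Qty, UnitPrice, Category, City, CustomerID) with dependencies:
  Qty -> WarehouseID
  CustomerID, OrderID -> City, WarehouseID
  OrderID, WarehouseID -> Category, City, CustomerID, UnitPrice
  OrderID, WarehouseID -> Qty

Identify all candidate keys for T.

{CustomerID, OrderID}, {OrderID, Qty}, {OrderID, WarehouseID}

Attributes never on any right-hand side: {OrderID} — every candidate key must contain it.
{CustomerID, OrderID} is a candidate key since {CustomerID, OrderID}⁺ = {Category, City, CustomerID, OrderID, Qty, UnitPrice, WarehouseID} covers every attribute.
{OrderID, Qty} is a candidate key since {OrderID, Qty}⁺ = {Category, City, CustomerID, OrderID, Qty, UnitPrice, WarehouseID} covers every attribute.
{OrderID, WarehouseID} is a candidate key since {OrderID, WarehouseID}⁺ = {Category, City, CustomerID, OrderID, Qty, UnitPrice, WarehouseID} covers every attribute.
No proper subset of any of these is a key, and no other minimal superkey exists.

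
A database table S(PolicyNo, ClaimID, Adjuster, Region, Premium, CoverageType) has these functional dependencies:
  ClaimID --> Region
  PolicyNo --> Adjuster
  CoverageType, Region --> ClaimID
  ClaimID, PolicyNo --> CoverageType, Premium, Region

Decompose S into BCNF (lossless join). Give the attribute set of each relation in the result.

{Adjuster, PolicyNo}; {ClaimID, CoverageType, PolicyNo, Premium}; {ClaimID, Region}

Candidate keys of the original relation: {ClaimID, PolicyNo}, {CoverageType, PolicyNo, Region}.
{Adjuster, ClaimID, CoverageType, PolicyNo, Premium, Region}: {ClaimID} determines {ClaimID, Region} here but is not a superkey — split on ClaimID --> Region, giving {ClaimID, Region} and {Adjuster, ClaimID, CoverageType, PolicyNo, Premium}.
{ClaimID, Region}: every determinant is a superkey — BCNF.
{Adjuster, ClaimID, CoverageType, PolicyNo, Premium}: {PolicyNo} determines {Adjuster, PolicyNo} here but is not a superkey — split on PolicyNo --> Adjuster, giving {Adjuster, PolicyNo} and {ClaimID, CoverageType, PolicyNo, Premium}.
{Adjuster, PolicyNo}: every determinant is a superkey — BCNF.
{ClaimID, CoverageType, PolicyNo, Premium}: every determinant is a superkey — BCNF.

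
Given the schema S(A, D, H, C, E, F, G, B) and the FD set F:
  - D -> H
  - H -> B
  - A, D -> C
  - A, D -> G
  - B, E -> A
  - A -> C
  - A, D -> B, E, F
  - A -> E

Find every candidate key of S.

{D} never appears on the right of any FD, so every key must include it.
{A, D}⁺ = {A, B, C, D, E, F, G, H}, which is every attribute, so {A, D} is a candidate key.
{D, E}⁺ = {A, B, C, D, E, F, G, H}, which is every attribute, so {D, E} is a candidate key.
No proper subset of any of these is a key, and no other minimal superkey exists.

{A, D}, {D, E}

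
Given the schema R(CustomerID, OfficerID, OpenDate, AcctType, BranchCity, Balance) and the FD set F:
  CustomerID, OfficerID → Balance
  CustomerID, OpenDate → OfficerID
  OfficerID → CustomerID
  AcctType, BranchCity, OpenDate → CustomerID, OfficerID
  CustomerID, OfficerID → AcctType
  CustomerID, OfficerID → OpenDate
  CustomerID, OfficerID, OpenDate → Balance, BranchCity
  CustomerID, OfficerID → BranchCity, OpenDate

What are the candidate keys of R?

{OfficerID} is a candidate key since {OfficerID}⁺ = {AcctType, Balance, BranchCity, CustomerID, OfficerID, OpenDate} covers every attribute.
{CustomerID, OpenDate} is a candidate key since {CustomerID, OpenDate}⁺ = {AcctType, Balance, BranchCity, CustomerID, OfficerID, OpenDate} covers every attribute.
{AcctType, BranchCity, OpenDate} is a candidate key since {AcctType, BranchCity, OpenDate}⁺ = {AcctType, Balance, BranchCity, CustomerID, OfficerID, OpenDate} covers every attribute.
Any other superkey properly contains one of these, so there are no further candidate keys.

{AcctType, BranchCity, OpenDate}, {CustomerID, OpenDate}, {OfficerID}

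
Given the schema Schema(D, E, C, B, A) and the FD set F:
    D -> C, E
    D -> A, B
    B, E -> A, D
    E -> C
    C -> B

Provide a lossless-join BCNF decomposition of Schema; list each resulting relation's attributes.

{A, C, D, E}; {B, C}

Candidate keys of the original relation: {D}, {E}.
{A, B, C, D, E}: {C} determines {B, C} here but is not a superkey — split on C -> B, giving {B, C} and {A, C, D, E}.
{B, C}: every determinant is a superkey — BCNF.
{A, C, D, E}: every determinant is a superkey — BCNF.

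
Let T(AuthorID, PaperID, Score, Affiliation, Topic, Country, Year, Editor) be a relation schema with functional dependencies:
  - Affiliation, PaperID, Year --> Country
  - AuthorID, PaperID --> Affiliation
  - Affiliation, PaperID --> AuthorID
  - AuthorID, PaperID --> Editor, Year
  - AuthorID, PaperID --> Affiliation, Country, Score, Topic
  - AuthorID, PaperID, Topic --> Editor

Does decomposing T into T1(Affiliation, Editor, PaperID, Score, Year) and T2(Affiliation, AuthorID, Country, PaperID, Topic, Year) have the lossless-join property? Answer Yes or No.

Yes

Common attributes: {Affiliation, PaperID, Year}; their closure is {Affiliation, AuthorID, Country, Editor, PaperID, Score, Topic, Year}.
Since T1 ⊆ {Affiliation, AuthorID, Country, Editor, PaperID, Score, Topic, Year}, the intersection is a superkey of T1; the decomposition is lossless.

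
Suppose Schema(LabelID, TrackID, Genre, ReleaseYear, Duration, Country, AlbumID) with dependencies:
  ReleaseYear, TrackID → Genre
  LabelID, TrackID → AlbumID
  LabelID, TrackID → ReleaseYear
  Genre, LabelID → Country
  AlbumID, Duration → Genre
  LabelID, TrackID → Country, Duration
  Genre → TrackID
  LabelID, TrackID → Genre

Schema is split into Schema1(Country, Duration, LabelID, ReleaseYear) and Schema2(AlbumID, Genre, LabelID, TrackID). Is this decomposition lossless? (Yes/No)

Schema1 ∩ Schema2 = {LabelID}; its closure under F is {LabelID}.
The closure covers neither Schema1 nor Schema2 entirely; the join is not lossless.

No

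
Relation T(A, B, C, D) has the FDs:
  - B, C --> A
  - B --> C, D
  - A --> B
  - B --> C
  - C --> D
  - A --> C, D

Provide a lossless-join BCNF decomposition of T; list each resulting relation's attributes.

Candidate keys of the original relation: {A}, {B}.
Within {A, B, C, D}: {C}⁺ ∩ {A, B, C, D} = {C, D}, not the whole set, so C --> D violates BCNF; decompose into {C, D} and {A, B, C}.
{C, D} has no BCNF violation.
{A, B, C} has no BCNF violation.

{A, B, C}; {C, D}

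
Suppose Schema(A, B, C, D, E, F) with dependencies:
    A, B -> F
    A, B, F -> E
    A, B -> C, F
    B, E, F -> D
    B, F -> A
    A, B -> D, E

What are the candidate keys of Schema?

{A, B}, {B, F}

Attributes never on any right-hand side: {B} — every candidate key must contain it.
{A, B}⁺ = {A, B, C, D, E, F} — all of the relation — so {A, B} is a candidate key.
{B, F}⁺ = {A, B, C, D, E, F} — all of the relation — so {B, F} is a candidate key.
Any other superkey properly contains one of these, so there are no further candidate keys.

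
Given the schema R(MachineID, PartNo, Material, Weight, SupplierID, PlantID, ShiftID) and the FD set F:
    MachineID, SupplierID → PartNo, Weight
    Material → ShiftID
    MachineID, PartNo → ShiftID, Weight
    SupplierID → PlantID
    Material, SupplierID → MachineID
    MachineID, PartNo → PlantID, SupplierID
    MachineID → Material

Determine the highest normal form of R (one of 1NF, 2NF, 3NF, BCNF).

Candidate keys: {MachineID, PartNo}, {MachineID, SupplierID}, {Material, SupplierID}. Prime attributes: {MachineID, Material, PartNo, SupplierID}.
Material → ShiftID breaks BCNF: {Material}⁺ = {Material, ShiftID}, so {Material} is not a superkey.
Material → ShiftID determines the non-prime attribute {ShiftID} from a non-superkey — 3NF is violated.
The proper key subset {MachineID} of {MachineID, PartNo} determines non-prime {ShiftID}, so the relation is not even in 2NF.

1NF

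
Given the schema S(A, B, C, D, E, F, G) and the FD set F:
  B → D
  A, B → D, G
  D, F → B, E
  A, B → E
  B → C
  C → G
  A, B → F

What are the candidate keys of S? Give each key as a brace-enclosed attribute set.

Attributes never on any right-hand side: {A} — every candidate key must contain it.
{A, B}⁺ = {A, B, C, D, E, F, G} — all of the relation — so {A, B} is a candidate key.
{A, D, F}⁺ = {A, B, C, D, E, F, G} — all of the relation — so {A, D, F} is a candidate key.
No proper subset of any of these is a key, and no other minimal superkey exists.

{A, B}, {A, D, F}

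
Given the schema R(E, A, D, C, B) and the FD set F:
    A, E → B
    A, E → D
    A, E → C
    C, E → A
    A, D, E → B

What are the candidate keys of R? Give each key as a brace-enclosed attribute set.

{A, E}, {C, E}

{E} never appears on the right of any FD, so every key must include it.
{A, E}⁺ = {A, B, C, D, E}, which is every attribute, so {A, E} is a candidate key.
{C, E}⁺ = {A, B, C, D, E}, which is every attribute, so {C, E} is a candidate key.
No proper subset of any of these is a key, and no other minimal superkey exists.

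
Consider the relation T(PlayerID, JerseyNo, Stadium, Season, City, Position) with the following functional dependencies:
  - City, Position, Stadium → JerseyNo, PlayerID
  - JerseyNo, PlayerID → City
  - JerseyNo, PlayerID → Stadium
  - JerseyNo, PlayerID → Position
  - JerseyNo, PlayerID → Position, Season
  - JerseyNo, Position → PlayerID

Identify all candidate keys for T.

{City, Position, Stadium}, {JerseyNo, PlayerID}, {JerseyNo, Position}

{JerseyNo, PlayerID}⁺ = {City, JerseyNo, PlayerID, Position, Season, Stadium}, which is every attribute, so {JerseyNo, PlayerID} is a candidate key.
{JerseyNo, Position}⁺ = {City, JerseyNo, PlayerID, Position, Season, Stadium}, which is every attribute, so {JerseyNo, Position} is a candidate key.
{City, Position, Stadium}⁺ = {City, JerseyNo, PlayerID, Position, Season, Stadium}, which is every attribute, so {City, Position, Stadium} is a candidate key.
No proper subset of any of these is a key, and no other minimal superkey exists.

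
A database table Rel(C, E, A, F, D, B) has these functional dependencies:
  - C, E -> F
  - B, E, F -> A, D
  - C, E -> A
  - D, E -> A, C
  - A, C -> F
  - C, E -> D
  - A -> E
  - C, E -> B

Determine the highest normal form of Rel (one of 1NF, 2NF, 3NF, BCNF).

3NF

Candidate keys: {A, B, F}, {A, C}, {A, D}, {B, E, F}, {C, E}, {D, E}. Prime attributes: {A, B, C, D, E, F}.
For A -> E we have {A}⁺ = {A, E}; {A} is not a superkey, so BCNF fails.
Since {E} ⊆ prime attributes and every other non-superkey FD also has a prime right side, the schema is in 3NF.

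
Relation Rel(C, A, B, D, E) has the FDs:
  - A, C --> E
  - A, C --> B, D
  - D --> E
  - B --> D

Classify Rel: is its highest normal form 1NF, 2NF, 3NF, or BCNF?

2NF

Candidate key: {A, C}. Prime attributes: {A, C}.
D --> E: {D}⁺ = {D, E}, which is not all of the attributes, so the left side is not a superkey — BCNF is violated.
Because {E} is non-prime and the left side of D --> E is not a superkey, the relation is not in 3NF.
Checking every proper subset of each key, none determines a non-prime attribute — 2NF is satisfied.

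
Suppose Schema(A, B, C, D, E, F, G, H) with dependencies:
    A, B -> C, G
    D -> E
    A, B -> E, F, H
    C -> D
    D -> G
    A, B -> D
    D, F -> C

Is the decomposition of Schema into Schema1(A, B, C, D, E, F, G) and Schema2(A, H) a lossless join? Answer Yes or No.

No

Schema1 ∩ Schema2 = {A}; its closure under F is {A}.
Neither Schema1 nor Schema2 is contained in that closure, so the decomposition is lossy.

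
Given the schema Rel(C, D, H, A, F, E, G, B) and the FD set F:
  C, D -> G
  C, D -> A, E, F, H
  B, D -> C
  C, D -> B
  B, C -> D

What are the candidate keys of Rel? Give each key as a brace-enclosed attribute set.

Closure of {B, C} is {A, B, C, D, E, F, G, H}, the whole schema; {B, C} is a candidate key.
Closure of {B, D} is {A, B, C, D, E, F, G, H}, the whole schema; {B, D} is a candidate key.
Closure of {C, D} is {A, B, C, D, E, F, G, H}, the whole schema; {C, D} is a candidate key.
These are minimal and exhaustive — every other superkey contains one of them.

{B, C}, {B, D}, {C, D}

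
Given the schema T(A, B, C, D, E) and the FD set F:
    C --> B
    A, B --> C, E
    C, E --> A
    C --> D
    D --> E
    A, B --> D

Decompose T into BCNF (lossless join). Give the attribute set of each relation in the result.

{A, B, C, D}; {D, E}

Candidate keys of the original relation: {A, B}, {C}.
Within {A, B, C, D, E}: {D}⁺ ∩ {A, B, C, D, E} = {D, E}, not the whole set, so D --> E violates BCNF; decompose into {D, E} and {A, B, C, D}.
{D, E} is in BCNF.
{A, B, C, D} is in BCNF.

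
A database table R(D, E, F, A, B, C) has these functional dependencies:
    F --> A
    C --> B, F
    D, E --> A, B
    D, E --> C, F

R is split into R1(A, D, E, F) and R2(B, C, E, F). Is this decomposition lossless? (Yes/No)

The shared attributes are {E, F} and {E, F}⁺ = {A, E, F}.
The closure covers neither R1 nor R2 entirely; the join is not lossless.

No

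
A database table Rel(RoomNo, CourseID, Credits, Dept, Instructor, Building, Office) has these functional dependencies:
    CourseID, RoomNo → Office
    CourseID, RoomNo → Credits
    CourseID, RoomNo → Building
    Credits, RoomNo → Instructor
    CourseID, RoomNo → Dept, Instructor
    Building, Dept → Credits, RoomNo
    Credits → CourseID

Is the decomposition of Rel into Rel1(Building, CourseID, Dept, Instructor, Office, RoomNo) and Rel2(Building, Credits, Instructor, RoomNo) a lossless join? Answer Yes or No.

No

Common attributes: {Building, Instructor, RoomNo}; their closure is {Building, Instructor, RoomNo}.
The closure covers neither Rel1 nor Rel2 entirely; the join is not lossless.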